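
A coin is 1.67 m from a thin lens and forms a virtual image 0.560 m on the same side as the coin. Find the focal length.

Virtual image ⇒ d_i = −0.560 m.
1/f = 1/d_o + 1/d_i = 1/(1.67) + 1/(-0.560) = -1.187, so f = -0.843 m.
Since f is negative, the thin lens is diverging.

f = -0.843 m (diverging)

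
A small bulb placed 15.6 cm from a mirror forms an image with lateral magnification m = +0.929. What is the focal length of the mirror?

f = -204 cm (convex)

m = −d_i/d_o ⇒ d_i = −m·d_o = −(+0.929)·(15.6) = -14.49 cm.
1/f = 1/d_o + 1/d_i = 1/(15.6) + 1/(-14.49) = -0.004911, so f = -204 cm.
Since f is negative, the mirror is convex.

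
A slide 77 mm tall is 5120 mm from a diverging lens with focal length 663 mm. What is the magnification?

m = +0.115

For a diverging lens, f = -663 mm.
1/d_i = 1/f − 1/d_o = 1/(-663.0) − 1/(5120) = -0.001704, so d_i = -587.0 mm.
m = −d_i/d_o = −(-587.0)/(5120) = +0.115.
The image is virtual, upright and reduced, on the same side as the object.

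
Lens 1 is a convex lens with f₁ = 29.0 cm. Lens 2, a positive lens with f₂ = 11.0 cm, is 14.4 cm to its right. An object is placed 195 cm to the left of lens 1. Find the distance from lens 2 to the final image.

7.05 cm

Lens 1: 1/d_i1 = 1/f₁ − 1/d_o1 = 1/(29.0) − 1/(195) = 0.02935, so d_i1 = 34.07 cm.
The intermediate image is 34.07 cm to the right of lens 1, which lies 19.67 cm to the right of lens 2 — a virtual object — so d_o2 = −19.67 cm.
Lens 2: 1/d_i2 = 1/f₂ − 1/d_o2 = 1/(11.0) − 1/(-19.67) = 0.1417, so d_i2 = 7.05 cm.
The final image is real, 7.05 cm to the right of lens 2 (overall magnification ≈ -0.063).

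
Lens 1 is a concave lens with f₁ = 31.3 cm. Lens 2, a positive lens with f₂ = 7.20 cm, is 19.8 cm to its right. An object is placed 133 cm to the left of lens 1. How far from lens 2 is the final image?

Lens 1 is diverging, so f₁ = −31.3 cm.
Lens 1: 1/d_i1 = 1/f₁ − 1/d_o1 = 1/(-31.3) − 1/(133) = -0.03947, so d_i1 = -25.34 cm.
The intermediate image is 25.34 cm to the left of lens 1 (virtual), which is 19.8 − (-25.34) = 45.14 cm to the left of lens 2, so d_o2 = +45.14 cm.
Lens 2: 1/d_i2 = 1/f₂ − 1/d_o2 = 1/(7.20) − 1/(45.14) = 0.1167, so d_i2 = 8.57 cm.
The final image is real, 8.57 cm to the right of lens 2 (overall magnification ≈ -0.036).

8.57 cm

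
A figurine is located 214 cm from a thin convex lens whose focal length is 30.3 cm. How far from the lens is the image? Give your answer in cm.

Thin-lens equation: 1/d_i = 1/f − 1/d_o = 1/(30.30) − 1/(214) = 0.03300 − 0.004673 = 0.02833, so d_i = 35.3 cm.
The image is real, inverted and reduced, on the far side of the lens.

35.3 cm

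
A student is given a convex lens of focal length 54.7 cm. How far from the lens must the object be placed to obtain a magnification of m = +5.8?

45.3 cm

m = −d_i/d_o ⇒ d_i = −m·d_o.
1/f = 1/d_o + 1/d_i = 1/d_o − 1/(m·d_o) = (1 − 1/m)/d_o, so d_o = f(1 − 1/m) = (54.70)(1 − 1/(+5.8)) = 45.3 cm.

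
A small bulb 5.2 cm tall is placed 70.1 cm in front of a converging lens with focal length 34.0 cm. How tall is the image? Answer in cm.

4.90 cm

1/d_i = 1/f − 1/d_o = 1/(34.00) − 1/(70.1) = 0.01515, so d_i = 66.02 cm.
m = −d_i/d_o = -0.9418.
|h_i| = |m|·h_o = 0.9418 × 5.2 = 4.90 cm. The image is real, inverted and reduced, on the far side of the lens.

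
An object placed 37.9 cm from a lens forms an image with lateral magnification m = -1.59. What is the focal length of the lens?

f = 23.3 cm (converging)

m = −d_i/d_o ⇒ d_i = −m·d_o = −(-1.59)·(37.9) = 60.26 cm.
1/f = 1/d_o + 1/d_i = 1/(37.9) + 1/(60.26) = 0.04298, so f = 23.3 cm.
Since f is positive, the lens is converging.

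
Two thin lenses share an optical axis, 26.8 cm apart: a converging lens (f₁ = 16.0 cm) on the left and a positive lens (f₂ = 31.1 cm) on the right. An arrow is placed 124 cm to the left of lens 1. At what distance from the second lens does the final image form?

Lens 1: 1/d_i1 = 1/f₁ − 1/d_o1 = 1/(16.0) − 1/(124) = 0.05444, so d_i1 = 18.37 cm.
The intermediate image is 18.37 cm to the right of lens 1, which is 26.8 − (18.37) = 8.430 cm to the left of lens 2, so d_o2 = +8.430 cm.
Lens 2: 1/d_i2 = 1/f₂ − 1/d_o2 = 1/(31.1) − 1/(8.430) = -0.08647, so d_i2 = -11.6 cm.
The final image is virtual, 11.6 cm to the left of lens 2 (overall magnification ≈ -0.20).

11.6 cm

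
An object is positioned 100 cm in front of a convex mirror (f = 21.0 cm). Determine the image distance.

17.4 cm

For a convex mirror, f = -21.0 cm.
Mirror equation: 1/q = 1/f − 1/p = 1/(-21.00) − 1/(100) = -0.04762 − 0.01000 = -0.05762, so q = -17.4 cm.
The image is virtual, upright and reduced, behind the mirror.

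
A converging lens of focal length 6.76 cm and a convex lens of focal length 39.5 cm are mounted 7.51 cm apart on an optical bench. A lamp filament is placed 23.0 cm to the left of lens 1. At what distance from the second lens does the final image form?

1.96 cm

Lens 1: 1/d_i1 = 1/f₁ − 1/d_o1 = 1/(6.76) − 1/(23.0) = 0.1045, so d_i1 = 9.574 cm.
The intermediate image is 9.574 cm to the right of lens 1, which lies 2.064 cm to the right of lens 2 — a virtual object — so d_o2 = −2.064 cm.
Lens 2: 1/d_i2 = 1/f₂ − 1/d_o2 = 1/(39.5) − 1/(-2.064) = 0.5098, so d_i2 = 1.96 cm.
The final image is real, 1.96 cm to the right of lens 2 (overall magnification ≈ -0.40).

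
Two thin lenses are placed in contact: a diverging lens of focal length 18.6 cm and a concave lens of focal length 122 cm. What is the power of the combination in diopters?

P = -6.20 D

P₁ = 1/f₁ = 1/(-0.186 m) = -5.376 D; P₂ = 1/f₂ = 1/(-1.22 m) = -0.8197 D.
For thin lenses in contact, P = P₁ + P₂ = (-5.376) + (-0.8197) = -6.20 D.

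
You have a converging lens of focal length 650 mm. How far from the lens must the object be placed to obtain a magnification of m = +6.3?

547 mm

m = −d_i/d_o ⇒ d_i = −m·d_o.
1/f = 1/d_o + 1/d_i = 1/d_o − 1/(m·d_o) = (1 − 1/m)/d_o, so d_o = f(1 − 1/m) = (650.0)(1 − 1/(+6.3)) = 547 mm.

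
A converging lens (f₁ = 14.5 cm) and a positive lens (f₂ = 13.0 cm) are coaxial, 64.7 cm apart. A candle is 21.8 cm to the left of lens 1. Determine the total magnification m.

m = +3.07

Lens 1: 1/d_i1 = 1/(14.5) − 1/(21.8) = 0.02309, so d_i1 = 43.30 cm; m₁ = −d_i1/d_o1 = -1.986.
d_o2 = 64.7 − (43.30) = 21.40 cm.
Lens 2: 1/d_i2 = 1/(13.0) − 1/(21.40) = 0.03019, so d_i2 = 33.12 cm; m₂ = −d_i2/d_o2 = -1.548.
m = m₁·m₂ = (-1.986)(-1.548) = +3.07.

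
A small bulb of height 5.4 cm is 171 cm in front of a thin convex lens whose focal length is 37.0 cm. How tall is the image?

1/d_i = 1/f − 1/d_o = 1/(37.00) − 1/(171) = 0.02118, so d_i = 47.22 cm.
m = −d_i/d_o = -0.2761.
|h_i| = |m|·h_o = 0.2761 × 5.4 = 1.49 cm. The image is real, inverted and reduced, on the far side of the lens.

1.49 cm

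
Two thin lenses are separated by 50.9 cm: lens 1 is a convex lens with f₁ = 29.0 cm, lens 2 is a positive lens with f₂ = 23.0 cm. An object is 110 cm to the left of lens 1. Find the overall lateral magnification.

Lens 1: 1/d_i1 = 1/(29.0) − 1/(110) = 0.02539, so d_i1 = 39.38 cm; m₁ = −d_i1/d_o1 = -0.3580.
d_o2 = 50.9 − (39.38) = 11.52 cm.
Lens 2: 1/d_i2 = 1/(23.0) − 1/(11.52) = -0.04333, so d_i2 = -23.08 cm; m₂ = −d_i2/d_o2 = +2.003.
m = m₁·m₂ = (-0.3580)(+2.003) = -0.717.

m = -0.717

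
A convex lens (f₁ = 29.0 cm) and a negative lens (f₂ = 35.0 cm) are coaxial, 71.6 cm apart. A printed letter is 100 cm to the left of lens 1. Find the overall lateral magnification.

m = -0.217

Lens 1: 1/d_i1 = 1/(29.0) − 1/(100) = 0.02448, so d_i1 = 40.85 cm; m₁ = −d_i1/d_o1 = -0.4085.
d_o2 = 71.6 − (40.85) = 30.75 cm.
f₂ = −35.0 cm (diverging).
Lens 2: 1/d_i2 = 1/(-35.0) − 1/(30.75) = -0.06109, so d_i2 = -16.37 cm; m₂ = −d_i2/d_o2 = +0.5323.
m = m₁·m₂ = (-0.4085)(+0.5323) = -0.217.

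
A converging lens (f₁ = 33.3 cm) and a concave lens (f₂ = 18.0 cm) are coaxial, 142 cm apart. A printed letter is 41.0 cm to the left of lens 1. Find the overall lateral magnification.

m = +4.50

Lens 1: 1/d_i1 = 1/(33.3) − 1/(41.0) = 0.005640, so d_i1 = 177.3 cm; m₁ = −d_i1/d_o1 = -4.324.
d_o2 = 142 − (177.3) = -35.30 cm (virtual object).
f₂ = −18.0 cm (diverging).
Lens 2: 1/d_i2 = 1/(-18.0) − 1/(-35.30) = -0.02723, so d_i2 = -36.73 cm; m₂ = −d_i2/d_o2 = -1.040.
m = m₁·m₂ = (-4.324)(-1.040) = +4.50.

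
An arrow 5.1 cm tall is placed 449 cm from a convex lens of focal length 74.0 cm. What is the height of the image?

1/d_i = 1/f − 1/d_o = 1/(74.00) − 1/(449) = 0.01129, so d_i = 88.60 cm.
m = −d_i/d_o = -0.1973.
|h_i| = |m|·h_o = 0.1973 × 5.1 = 1.01 cm. The image is real, inverted and reduced, on the far side of the lens.

1.01 cm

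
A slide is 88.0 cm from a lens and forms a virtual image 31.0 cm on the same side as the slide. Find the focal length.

Virtual image ⇒ d_i = −31.0 cm.
1/f = 1/d_o + 1/d_i = 1/(88.0) + 1/(-31.0) = -0.02089, so f = -47.9 cm.
Since f is negative, the lens is diverging.

f = -47.9 cm (diverging)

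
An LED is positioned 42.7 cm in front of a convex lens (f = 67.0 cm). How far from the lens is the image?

118 cm

Lens equation: 1/q = 1/f − 1/p = 1/(67.00) − 1/(42.7) = 0.01493 − 0.02342 = -0.008494, so q = -118 cm.
The image is virtual, upright and enlarged, on the same side as the object.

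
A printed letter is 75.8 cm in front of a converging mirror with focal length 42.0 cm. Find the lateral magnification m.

m = -1.24

1/d_i = 1/f − 1/d_o = 1/(42.00) − 1/(75.8) = 0.01062, so d_i = 94.19 cm.
m = −d_i/d_o = −(94.19)/(75.8) = -1.24.
The image is real, inverted and enlarged, in front of the mirror.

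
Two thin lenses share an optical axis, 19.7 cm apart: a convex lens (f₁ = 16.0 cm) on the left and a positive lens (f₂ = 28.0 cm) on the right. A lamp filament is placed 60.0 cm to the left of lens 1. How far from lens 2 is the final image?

Lens 1: 1/d_i1 = 1/f₁ − 1/d_o1 = 1/(16.0) − 1/(60.0) = 0.04583, so d_i1 = 21.82 cm.
The intermediate image is 21.82 cm to the right of lens 1, which lies 2.120 cm to the right of lens 2 — a virtual object — so d_o2 = −2.120 cm.
Lens 2: 1/d_i2 = 1/f₂ − 1/d_o2 = 1/(28.0) − 1/(-2.120) = 0.5074, so d_i2 = 1.97 cm.
The final image is real, 1.97 cm to the right of lens 2 (overall magnification ≈ -0.34).

1.97 cm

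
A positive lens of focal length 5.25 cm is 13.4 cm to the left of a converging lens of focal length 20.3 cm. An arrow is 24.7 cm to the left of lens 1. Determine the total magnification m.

Lens 1: 1/d_i1 = 1/(5.25) − 1/(24.7) = 0.1500, so d_i1 = 6.667 cm; m₁ = −d_i1/d_o1 = -0.2699.
d_o2 = 13.4 − (6.667) = 6.733 cm.
Lens 2: 1/d_i2 = 1/(20.3) − 1/(6.733) = -0.09926, so d_i2 = -10.07 cm; m₂ = −d_i2/d_o2 = +1.496.
m = m₁·m₂ = (-0.2699)(+1.496) = -0.404.

m = -0.404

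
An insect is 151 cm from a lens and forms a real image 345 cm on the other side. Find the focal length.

Real image ⇒ d_i = +345 cm.
1/f = 1/d_o + 1/d_i = 1/(151) + 1/(345) = 0.009521, so f = 105 cm.
Since f is positive, the lens is converging.

f = 105 cm (converging)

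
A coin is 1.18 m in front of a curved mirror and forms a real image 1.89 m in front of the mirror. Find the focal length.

f = 0.726 m (concave)

Real image ⇒ d_i = +1.89 m.
1/f = 1/d_o + 1/d_i = 1/(1.18) + 1/(1.89) = 1.377, so f = 0.726 m.
Since f is positive, the curved mirror is concave.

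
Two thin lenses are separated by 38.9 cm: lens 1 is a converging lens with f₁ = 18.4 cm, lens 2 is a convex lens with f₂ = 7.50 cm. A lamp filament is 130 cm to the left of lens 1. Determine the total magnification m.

m = +0.124

Lens 1: 1/d_i1 = 1/(18.4) − 1/(130) = 0.04666, so d_i1 = 21.43 cm; m₁ = −d_i1/d_o1 = -0.1648.
d_o2 = 38.9 − (21.43) = 17.47 cm.
Lens 2: 1/d_i2 = 1/(7.50) − 1/(17.47) = 0.07609, so d_i2 = 13.14 cm; m₂ = −d_i2/d_o2 = -0.7523.
m = m₁·m₂ = (-0.1648)(-0.7523) = +0.124.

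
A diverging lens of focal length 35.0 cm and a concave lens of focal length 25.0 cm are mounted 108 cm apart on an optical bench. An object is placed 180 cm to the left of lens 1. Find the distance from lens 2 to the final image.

Lens 1 is diverging, so f₁ = −35.0 cm.
Lens 1: 1/d_i1 = 1/f₁ − 1/d_o1 = 1/(-35.0) − 1/(180) = -0.03413, so d_i1 = -29.30 cm.
The intermediate image is 29.30 cm to the left of lens 1 (virtual), which is 108 − (-29.30) = 137.3 cm to the left of lens 2, so d_o2 = +137.3 cm.
Lens 2 is diverging, so f₂ = −25.0 cm.
Lens 2: 1/d_i2 = 1/f₂ − 1/d_o2 = 1/(-25.0) − 1/(137.3) = -0.04728, so d_i2 = -21.1 cm.
The final image is virtual, 21.1 cm to the left of lens 2 (overall magnification ≈ 0.025).

21.1 cm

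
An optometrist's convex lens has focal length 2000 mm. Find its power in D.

f = 200 cm = 2.00 m.
P = 1/f = 1/(2.00 m) = +0.500 D.

P = +0.500 D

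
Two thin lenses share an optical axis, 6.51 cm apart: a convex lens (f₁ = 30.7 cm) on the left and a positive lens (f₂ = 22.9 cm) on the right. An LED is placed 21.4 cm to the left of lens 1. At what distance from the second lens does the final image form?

Lens 1: 1/d_i1 = 1/f₁ − 1/d_o1 = 1/(30.7) − 1/(21.4) = -0.01416, so d_i1 = -70.64 cm.
The intermediate image is 70.64 cm to the left of lens 1 (virtual), which is 6.51 − (-70.64) = 77.15 cm to the left of lens 2, so d_o2 = +77.15 cm.
Lens 2: 1/d_i2 = 1/f₂ − 1/d_o2 = 1/(22.9) − 1/(77.15) = 0.03071, so d_i2 = 32.6 cm.
The final image is real, 32.6 cm to the right of lens 2 (overall magnification ≈ -1.4).

32.6 cm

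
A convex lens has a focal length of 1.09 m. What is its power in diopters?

P = 1/f = 1/(1.09 m) = +0.917 D.

P = +0.917 D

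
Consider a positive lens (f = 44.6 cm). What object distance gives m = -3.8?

m = −d_i/d_o ⇒ d_i = −m·d_o.
1/f = 1/d_o + 1/d_i = 1/d_o − 1/(m·d_o) = (1 − 1/m)/d_o, so d_o = f(1 − 1/m) = (44.60)(1 − 1/(-3.8)) = 56.3 cm.

56.3 cm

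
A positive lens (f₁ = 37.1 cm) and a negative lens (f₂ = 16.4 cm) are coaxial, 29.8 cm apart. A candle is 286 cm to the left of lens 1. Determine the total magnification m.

Lens 1: 1/d_i1 = 1/(37.1) − 1/(286) = 0.02346, so d_i1 = 42.63 cm; m₁ = −d_i1/d_o1 = -0.1491.
d_o2 = 29.8 − (42.63) = -12.83 cm (virtual object).
f₂ = −16.4 cm (diverging).
Lens 2: 1/d_i2 = 1/(-16.4) − 1/(-12.83) = 0.01697, so d_i2 = 58.94 cm; m₂ = −d_i2/d_o2 = +4.594.
m = m₁·m₂ = (-0.1491)(+4.594) = -0.685.

m = -0.685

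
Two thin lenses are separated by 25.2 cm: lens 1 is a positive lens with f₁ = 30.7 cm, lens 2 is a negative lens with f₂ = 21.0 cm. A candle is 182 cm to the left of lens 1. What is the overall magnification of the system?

Lens 1: 1/d_i1 = 1/(30.7) − 1/(182) = 0.02708, so d_i1 = 36.93 cm; m₁ = −d_i1/d_o1 = -0.2029.
d_o2 = 25.2 − (36.93) = -11.73 cm (virtual object).
f₂ = −21.0 cm (diverging).
Lens 2: 1/d_i2 = 1/(-21.0) − 1/(-11.73) = 0.03763, so d_i2 = 26.57 cm; m₂ = −d_i2/d_o2 = +2.265.
m = m₁·m₂ = (-0.2029)(+2.265) = -0.460.

m = -0.460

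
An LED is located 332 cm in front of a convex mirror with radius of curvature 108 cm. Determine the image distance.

f = R/2 = 108/2 = 54.00 cm; for a convex mirror, f = -54.00 cm.
Mirror equation: 1/d_i = 1/f − 1/d_o = 1/(-54.00) − 1/(332) = -0.01852 − 0.003012 = -0.02153, so d_i = -46.4 cm.
The image is virtual, upright and reduced, behind the mirror.

46.4 cm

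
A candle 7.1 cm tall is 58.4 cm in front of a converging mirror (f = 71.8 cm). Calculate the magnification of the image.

1/d_i = 1/f − 1/d_o = 1/(71.80) − 1/(58.4) = -0.003196, so d_i = -312.9 cm.
m = −d_i/d_o = −(-312.9)/(58.4) = +5.36.
The image is virtual, upright and enlarged, behind the mirror.

m = +5.36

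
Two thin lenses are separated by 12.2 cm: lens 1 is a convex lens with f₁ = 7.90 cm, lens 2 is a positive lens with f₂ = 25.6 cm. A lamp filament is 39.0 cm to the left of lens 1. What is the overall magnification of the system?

Lens 1: 1/d_i1 = 1/(7.90) − 1/(39.0) = 0.1009, so d_i1 = 9.907 cm; m₁ = −d_i1/d_o1 = -0.2540.
d_o2 = 12.2 − (9.907) = 2.293 cm.
Lens 2: 1/d_i2 = 1/(25.6) − 1/(2.293) = -0.3970, so d_i2 = -2.519 cm; m₂ = −d_i2/d_o2 = +1.098.
m = m₁·m₂ = (-0.2540)(+1.098) = -0.279.

m = -0.279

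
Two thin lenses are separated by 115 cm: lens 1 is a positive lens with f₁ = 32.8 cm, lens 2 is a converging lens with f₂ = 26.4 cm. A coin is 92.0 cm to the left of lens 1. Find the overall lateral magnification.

Lens 1: 1/d_i1 = 1/(32.8) − 1/(92.0) = 0.01962, so d_i1 = 50.97 cm; m₁ = −d_i1/d_o1 = -0.5540.
d_o2 = 115 − (50.97) = 64.03 cm.
Lens 2: 1/d_i2 = 1/(26.4) − 1/(64.03) = 0.02226, so d_i2 = 44.92 cm; m₂ = −d_i2/d_o2 = -0.7016.
m = m₁·m₂ = (-0.5540)(-0.7016) = +0.389.

m = +0.389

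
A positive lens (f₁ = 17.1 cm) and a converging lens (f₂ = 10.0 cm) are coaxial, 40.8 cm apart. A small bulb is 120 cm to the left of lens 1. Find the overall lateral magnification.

Lens 1: 1/d_i1 = 1/(17.1) − 1/(120) = 0.05015, so d_i1 = 19.94 cm; m₁ = −d_i1/d_o1 = -0.1662.
d_o2 = 40.8 − (19.94) = 20.86 cm.
Lens 2: 1/d_i2 = 1/(10.0) − 1/(20.86) = 0.05206, so d_i2 = 19.21 cm; m₂ = −d_i2/d_o2 = -0.9208.
m = m₁·m₂ = (-0.1662)(-0.9208) = +0.153.

m = +0.153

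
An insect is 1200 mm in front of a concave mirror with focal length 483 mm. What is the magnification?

1/d_i = 1/f − 1/d_o = 1/(483.0) − 1/(1200) = 0.001237, so d_i = 808.4 mm.
m = −d_i/d_o = −(808.4)/(1200) = -0.674.
The image is real, inverted and reduced, in front of the mirror.

m = -0.674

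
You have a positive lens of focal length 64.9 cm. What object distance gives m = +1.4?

18.5 cm

m = −d_i/d_o ⇒ d_i = −m·d_o.
1/f = 1/d_o + 1/d_i = 1/d_o − 1/(m·d_o) = (1 − 1/m)/d_o, so d_o = f(1 − 1/m) = (64.90)(1 − 1/(+1.4)) = 18.5 cm.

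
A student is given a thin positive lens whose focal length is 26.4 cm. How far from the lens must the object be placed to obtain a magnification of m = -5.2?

m = −d_i/d_o ⇒ d_i = −m·d_o.
1/f = 1/d_o + 1/d_i = 1/d_o − 1/(m·d_o) = (1 − 1/m)/d_o, so d_o = f(1 − 1/m) = (26.40)(1 − 1/(-5.2)) = 31.5 cm.

31.5 cm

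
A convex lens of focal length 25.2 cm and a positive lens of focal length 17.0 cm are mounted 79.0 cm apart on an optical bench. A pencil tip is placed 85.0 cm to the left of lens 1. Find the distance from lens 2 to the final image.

28.0 cm

Lens 1: 1/d_i1 = 1/f₁ − 1/d_o1 = 1/(25.2) − 1/(85.0) = 0.02792, so d_i1 = 35.82 cm.
The intermediate image is 35.82 cm to the right of lens 1, which is 79.0 − (35.82) = 43.18 cm to the left of lens 2, so d_o2 = +43.18 cm.
Lens 2: 1/d_i2 = 1/f₂ − 1/d_o2 = 1/(17.0) − 1/(43.18) = 0.03566, so d_i2 = 28.0 cm.
The final image is real, 28.0 cm to the right of lens 2 (overall magnification ≈ 0.27).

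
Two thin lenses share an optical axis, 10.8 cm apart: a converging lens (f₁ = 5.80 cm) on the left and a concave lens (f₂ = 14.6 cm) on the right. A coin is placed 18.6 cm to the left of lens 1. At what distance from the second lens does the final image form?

2.04 cm

Lens 1: 1/d_i1 = 1/f₁ − 1/d_o1 = 1/(5.80) − 1/(18.6) = 0.1187, so d_i1 = 8.428 cm.
The intermediate image is 8.428 cm to the right of lens 1, which is 10.8 − (8.428) = 2.372 cm to the left of lens 2, so d_o2 = +2.372 cm.
Lens 2 is diverging, so f₂ = −14.6 cm.
Lens 2: 1/d_i2 = 1/f₂ − 1/d_o2 = 1/(-14.6) − 1/(2.372) = -0.4901, so d_i2 = -2.04 cm.
The final image is virtual, 2.04 cm to the left of lens 2 (overall magnification ≈ -0.39).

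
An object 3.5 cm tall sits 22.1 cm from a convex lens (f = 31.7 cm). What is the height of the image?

11.6 cm

1/d_i = 1/f − 1/d_o = 1/(31.70) − 1/(22.1) = -0.01370, so d_i = -72.98 cm.
m = −d_i/d_o = +3.302.
|h_i| = |m|·h_o = 3.302 × 3.5 = 11.6 cm. The image is virtual, upright and enlarged, on the same side as the object.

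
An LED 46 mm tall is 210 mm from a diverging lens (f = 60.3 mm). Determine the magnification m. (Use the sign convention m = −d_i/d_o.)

m = +0.223

For a diverging lens, f = -60.3 mm.
1/d_i = 1/f − 1/d_o = 1/(-60.30) − 1/(210) = -0.02135, so d_i = -46.85 mm.
m = −d_i/d_o = −(-46.85)/(210) = +0.223.
The image is virtual, upright and reduced, on the same side as the object.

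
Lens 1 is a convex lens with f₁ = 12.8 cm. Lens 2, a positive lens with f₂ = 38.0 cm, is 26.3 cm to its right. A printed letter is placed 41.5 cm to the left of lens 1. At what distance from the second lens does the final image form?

Lens 1: 1/d_i1 = 1/f₁ − 1/d_o1 = 1/(12.8) − 1/(41.5) = 0.05403, so d_i1 = 18.51 cm.
The intermediate image is 18.51 cm to the right of lens 1, which is 26.3 − (18.51) = 7.790 cm to the left of lens 2, so d_o2 = +7.790 cm.
Lens 2: 1/d_i2 = 1/f₂ − 1/d_o2 = 1/(38.0) − 1/(7.790) = -0.1021, so d_i2 = -9.80 cm.
The final image is virtual, 9.80 cm to the left of lens 2 (overall magnification ≈ -0.56).

9.80 cm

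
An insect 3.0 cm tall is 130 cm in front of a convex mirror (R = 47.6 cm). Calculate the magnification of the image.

m = +0.155

f = R/2 = 47.6/2 = 23.80 cm; for a convex mirror, f = -23.80 cm.
1/d_i = 1/f − 1/d_o = 1/(-23.80) − 1/(130) = -0.04971, so d_i = -20.12 cm.
m = −d_i/d_o = −(-20.12)/(130) = +0.155.
The image is virtual, upright and reduced, behind the mirror.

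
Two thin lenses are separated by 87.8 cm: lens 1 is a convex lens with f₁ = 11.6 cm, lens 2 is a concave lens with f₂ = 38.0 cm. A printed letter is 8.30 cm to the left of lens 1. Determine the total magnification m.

Lens 1: 1/d_i1 = 1/(11.6) − 1/(8.30) = -0.03428, so d_i1 = -29.18 cm; m₁ = −d_i1/d_o1 = +3.516.
d_o2 = 87.8 − (-29.18) = 117.0 cm.
f₂ = −38.0 cm (diverging).
Lens 2: 1/d_i2 = 1/(-38.0) − 1/(117.0) = -0.03486, so d_i2 = -28.68 cm; m₂ = −d_i2/d_o2 = +0.2452.
m = m₁·m₂ = (+3.516)(+0.2452) = +0.862.

m = +0.862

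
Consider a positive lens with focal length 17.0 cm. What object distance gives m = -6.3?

m = −d_i/d_o ⇒ d_i = −m·d_o.
1/f = 1/d_o + 1/d_i = 1/d_o − 1/(m·d_o) = (1 − 1/m)/d_o, so d_o = f(1 − 1/m) = (17.00)(1 − 1/(-6.3)) = 19.7 cm.

19.7 cm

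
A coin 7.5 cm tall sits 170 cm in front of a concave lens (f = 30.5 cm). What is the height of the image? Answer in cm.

For a concave lens, f = -30.5 cm.
1/d_i = 1/f − 1/d_o = 1/(-30.50) − 1/(170) = -0.03867, so d_i = -25.86 cm.
m = −d_i/d_o = +0.1521.
|h_i| = |m|·h_o = 0.1521 × 7.5 = 1.14 cm. The image is virtual, upright and reduced, on the same side as the object.

1.14 cm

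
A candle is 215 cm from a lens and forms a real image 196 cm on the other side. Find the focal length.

f = 103 cm (converging)

Real image ⇒ d_i = +196 cm.
1/f = 1/d_o + 1/d_i = 1/(215) + 1/(196) = 0.009753, so f = 103 cm.
Since f is positive, the lens is converging.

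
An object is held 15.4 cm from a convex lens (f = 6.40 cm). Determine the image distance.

Thin-lens equation: 1/v = 1/f − 1/u = 1/(6.400) − 1/(15.4) = 0.1562 − 0.06494 = 0.09131, so v = 11.0 cm.
The image is real, inverted and reduced, on the far side of the lens.

11.0 cm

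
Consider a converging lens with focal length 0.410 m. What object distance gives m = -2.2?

m = −d_i/d_o ⇒ d_i = −m·d_o.
1/f = 1/d_o + 1/d_i = 1/d_o − 1/(m·d_o) = (1 − 1/m)/d_o, so d_o = f(1 − 1/m) = (0.4100)(1 − 1/(-2.2)) = 0.596 m.

0.596 m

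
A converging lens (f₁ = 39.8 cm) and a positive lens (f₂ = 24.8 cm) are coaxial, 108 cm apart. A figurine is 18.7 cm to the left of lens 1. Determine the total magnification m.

Lens 1: 1/d_i1 = 1/(39.8) − 1/(18.7) = -0.02835, so d_i1 = -35.27 cm; m₁ = −d_i1/d_o1 = +1.886.
d_o2 = 108 − (-35.27) = 143.3 cm.
Lens 2: 1/d_i2 = 1/(24.8) − 1/(143.3) = 0.03334, so d_i2 = 29.99 cm; m₂ = −d_i2/d_o2 = -0.2093.
m = m₁·m₂ = (+1.886)(-0.2093) = -0.395.

m = -0.395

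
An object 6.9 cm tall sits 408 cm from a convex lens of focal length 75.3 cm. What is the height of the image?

1.56 cm

1/d_i = 1/f − 1/d_o = 1/(75.30) − 1/(408) = 0.01083, so d_i = 92.34 cm.
m = −d_i/d_o = -0.2263.
|h_i| = |m|·h_o = 0.2263 × 6.9 = 1.56 cm. The image is real, inverted and reduced, on the far side of the lens.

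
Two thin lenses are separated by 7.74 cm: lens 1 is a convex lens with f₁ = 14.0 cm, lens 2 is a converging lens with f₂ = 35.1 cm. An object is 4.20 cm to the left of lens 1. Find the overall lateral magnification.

m = +2.35

Lens 1: 1/d_i1 = 1/(14.0) − 1/(4.20) = -0.1667, so d_i1 = -6.000 cm; m₁ = −d_i1/d_o1 = +1.429.
d_o2 = 7.74 − (-6.000) = 13.74 cm.
Lens 2: 1/d_i2 = 1/(35.1) − 1/(13.74) = -0.04429, so d_i2 = -22.58 cm; m₂ = −d_i2/d_o2 = +1.643.
m = m₁·m₂ = (+1.429)(+1.643) = +2.35.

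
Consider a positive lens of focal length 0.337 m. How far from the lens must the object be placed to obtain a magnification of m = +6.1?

0.282 m

m = −d_i/d_o ⇒ d_i = −m·d_o.
1/f = 1/d_o + 1/d_i = 1/d_o − 1/(m·d_o) = (1 − 1/m)/d_o, so d_o = f(1 − 1/m) = (0.3370)(1 − 1/(+6.1)) = 0.282 m.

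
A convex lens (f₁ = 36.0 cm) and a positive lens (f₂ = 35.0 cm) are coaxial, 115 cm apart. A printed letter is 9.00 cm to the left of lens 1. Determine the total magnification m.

Lens 1: 1/d_i1 = 1/(36.0) − 1/(9.00) = -0.08333, so d_i1 = -12.00 cm; m₁ = −d_i1/d_o1 = +1.333.
d_o2 = 115 − (-12.00) = 127.0 cm.
Lens 2: 1/d_i2 = 1/(35.0) − 1/(127.0) = 0.02070, so d_i2 = 48.32 cm; m₂ = −d_i2/d_o2 = -0.3804.
m = m₁·m₂ = (+1.333)(-0.3804) = -0.507.

m = -0.507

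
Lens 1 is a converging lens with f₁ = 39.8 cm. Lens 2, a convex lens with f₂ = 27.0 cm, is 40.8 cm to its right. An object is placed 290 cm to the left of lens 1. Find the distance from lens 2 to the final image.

Lens 1: 1/d_i1 = 1/f₁ − 1/d_o1 = 1/(39.8) − 1/(290) = 0.02168, so d_i1 = 46.13 cm.
The intermediate image is 46.13 cm to the right of lens 1, which lies 5.330 cm to the right of lens 2 — a virtual object — so d_o2 = −5.330 cm.
Lens 2: 1/d_i2 = 1/f₂ − 1/d_o2 = 1/(27.0) − 1/(-5.330) = 0.2247, so d_i2 = 4.45 cm.
The final image is real, 4.45 cm to the right of lens 2 (overall magnification ≈ -0.13).

4.45 cm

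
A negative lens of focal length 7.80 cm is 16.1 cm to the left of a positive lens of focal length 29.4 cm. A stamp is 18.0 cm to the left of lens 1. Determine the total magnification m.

f₁ = −7.80 cm (diverging).
Lens 1: 1/d_i1 = 1/(-7.80) − 1/(18.0) = -0.1838, so d_i1 = -5.442 cm; m₁ = −d_i1/d_o1 = +0.3023.
d_o2 = 16.1 − (-5.442) = 21.54 cm.
Lens 2: 1/d_i2 = 1/(29.4) − 1/(21.54) = -0.01241, so d_i2 = -80.57 cm; m₂ = −d_i2/d_o2 = +3.740.
m = m₁·m₂ = (+0.3023)(+3.740) = +1.13.

m = +1.13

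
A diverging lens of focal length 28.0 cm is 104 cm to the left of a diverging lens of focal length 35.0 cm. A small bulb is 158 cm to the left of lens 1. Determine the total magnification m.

m = +0.0324

f₁ = −28.0 cm (diverging).
Lens 1: 1/d_i1 = 1/(-28.0) − 1/(158) = -0.04204, so d_i1 = -23.78 cm; m₁ = −d_i1/d_o1 = +0.1505.
d_o2 = 104 − (-23.78) = 127.8 cm.
f₂ = −35.0 cm (diverging).
Lens 2: 1/d_i2 = 1/(-35.0) − 1/(127.8) = -0.03640, so d_i2 = -27.48 cm; m₂ = −d_i2/d_o2 = +0.2150.
m = m₁·m₂ = (+0.1505)(+0.2150) = +0.0324.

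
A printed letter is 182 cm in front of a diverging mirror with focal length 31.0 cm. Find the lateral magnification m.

m = +0.146

For a diverging mirror, f = -31.0 cm.
1/d_i = 1/f − 1/d_o = 1/(-31.00) − 1/(182) = -0.03775, so d_i = -26.49 cm.
m = −d_i/d_o = −(-26.49)/(182) = +0.146.
The image is virtual, upright and reduced, behind the mirror.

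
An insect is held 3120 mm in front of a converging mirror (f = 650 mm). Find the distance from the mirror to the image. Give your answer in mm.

821 mm

Mirror equation: 1/v = 1/f − 1/u = 1/(650.0) − 1/(3120) = 0.001538 − 0.0003205 = 0.001218, so v = 821 mm.
The image is real, inverted and reduced, in front of the mirror.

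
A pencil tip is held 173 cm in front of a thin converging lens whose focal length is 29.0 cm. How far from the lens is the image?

34.8 cm

Thin-lens equation: 1/q = 1/f − 1/p = 1/(29.00) − 1/(173) = 0.03448 − 0.005780 = 0.02870, so q = 34.8 cm.
The image is real, inverted and reduced, on the far side of the lens.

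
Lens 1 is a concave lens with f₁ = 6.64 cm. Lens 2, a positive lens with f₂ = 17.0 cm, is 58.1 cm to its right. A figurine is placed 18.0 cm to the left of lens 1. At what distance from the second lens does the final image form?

Lens 1 is diverging, so f₁ = −6.64 cm.
Lens 1: 1/d_i1 = 1/f₁ − 1/d_o1 = 1/(-6.64) − 1/(18.0) = -0.2062, so d_i1 = -4.851 cm.
The intermediate image is 4.851 cm to the left of lens 1 (virtual), which is 58.1 − (-4.851) = 62.95 cm to the left of lens 2, so d_o2 = +62.95 cm.
Lens 2: 1/d_i2 = 1/f₂ − 1/d_o2 = 1/(17.0) − 1/(62.95) = 0.04294, so d_i2 = 23.3 cm.
The final image is real, 23.3 cm to the right of lens 2 (overall magnification ≈ -0.100).

23.3 cm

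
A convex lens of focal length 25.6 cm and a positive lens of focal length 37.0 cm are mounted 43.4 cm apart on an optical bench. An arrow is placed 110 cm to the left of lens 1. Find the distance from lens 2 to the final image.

13.8 cm

Lens 1: 1/d_i1 = 1/f₁ − 1/d_o1 = 1/(25.6) − 1/(110) = 0.02997, so d_i1 = 33.36 cm.
The intermediate image is 33.36 cm to the right of lens 1, which is 43.4 − (33.36) = 10.04 cm to the left of lens 2, so d_o2 = +10.04 cm.
Lens 2: 1/d_i2 = 1/f₂ − 1/d_o2 = 1/(37.0) − 1/(10.04) = -0.07257, so d_i2 = -13.8 cm.
The final image is virtual, 13.8 cm to the left of lens 2 (overall magnification ≈ -0.42).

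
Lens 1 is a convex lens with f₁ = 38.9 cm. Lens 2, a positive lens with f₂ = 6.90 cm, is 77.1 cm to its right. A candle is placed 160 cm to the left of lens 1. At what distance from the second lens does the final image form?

9.43 cm

Lens 1: 1/d_i1 = 1/f₁ − 1/d_o1 = 1/(38.9) − 1/(160) = 0.01946, so d_i1 = 51.40 cm.
The intermediate image is 51.40 cm to the right of lens 1, which is 77.1 − (51.40) = 25.70 cm to the left of lens 2, so d_o2 = +25.70 cm.
Lens 2: 1/d_i2 = 1/f₂ − 1/d_o2 = 1/(6.90) − 1/(25.70) = 0.1060, so d_i2 = 9.43 cm.
The final image is real, 9.43 cm to the right of lens 2 (overall magnification ≈ 0.12).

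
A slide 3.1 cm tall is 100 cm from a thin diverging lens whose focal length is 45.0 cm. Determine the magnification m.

For a diverging lens, f = -45.0 cm.
1/d_i = 1/f − 1/d_o = 1/(-45.00) − 1/(100) = -0.03222, so d_i = -31.03 cm.
m = −d_i/d_o = −(-31.03)/(100) = +0.310.
The image is virtual, upright and reduced, on the same side as the object.

m = +0.310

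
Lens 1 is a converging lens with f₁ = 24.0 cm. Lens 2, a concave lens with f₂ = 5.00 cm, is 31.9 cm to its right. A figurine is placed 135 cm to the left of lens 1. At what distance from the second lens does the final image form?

1.76 cm

Lens 1: 1/d_i1 = 1/f₁ − 1/d_o1 = 1/(24.0) − 1/(135) = 0.03426, so d_i1 = 29.19 cm.
The intermediate image is 29.19 cm to the right of lens 1, which is 31.9 − (29.19) = 2.710 cm to the left of lens 2, so d_o2 = +2.710 cm.
Lens 2 is diverging, so f₂ = −5.00 cm.
Lens 2: 1/d_i2 = 1/f₂ − 1/d_o2 = 1/(-5.00) − 1/(2.710) = -0.5690, so d_i2 = -1.76 cm.
The final image is virtual, 1.76 cm to the left of lens 2 (overall magnification ≈ -0.14).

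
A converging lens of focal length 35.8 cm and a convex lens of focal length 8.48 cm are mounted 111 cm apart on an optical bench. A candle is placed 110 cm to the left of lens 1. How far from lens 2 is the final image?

9.93 cm

Lens 1: 1/d_i1 = 1/f₁ − 1/d_o1 = 1/(35.8) − 1/(110) = 0.01884, so d_i1 = 53.07 cm.
The intermediate image is 53.07 cm to the right of lens 1, which is 111 − (53.07) = 57.93 cm to the left of lens 2, so d_o2 = +57.93 cm.
Lens 2: 1/d_i2 = 1/f₂ − 1/d_o2 = 1/(8.48) − 1/(57.93) = 0.1007, so d_i2 = 9.93 cm.
The final image is real, 9.93 cm to the right of lens 2 (overall magnification ≈ 0.083).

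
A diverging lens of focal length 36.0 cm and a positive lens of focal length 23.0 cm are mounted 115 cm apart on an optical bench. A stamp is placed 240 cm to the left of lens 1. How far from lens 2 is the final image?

27.3 cm

Lens 1 is diverging, so f₁ = −36.0 cm.
Lens 1: 1/d_i1 = 1/f₁ − 1/d_o1 = 1/(-36.0) − 1/(240) = -0.03194, so d_i1 = -31.30 cm.
The intermediate image is 31.30 cm to the left of lens 1 (virtual), which is 115 − (-31.30) = 146.3 cm to the left of lens 2, so d_o2 = +146.3 cm.
Lens 2: 1/d_i2 = 1/f₂ − 1/d_o2 = 1/(23.0) − 1/(146.3) = 0.03664, so d_i2 = 27.3 cm.
The final image is real, 27.3 cm to the right of lens 2 (overall magnification ≈ -0.024).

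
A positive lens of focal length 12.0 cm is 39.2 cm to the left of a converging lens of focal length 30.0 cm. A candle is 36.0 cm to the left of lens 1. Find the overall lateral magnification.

m = -1.70

Lens 1: 1/d_i1 = 1/(12.0) − 1/(36.0) = 0.05556, so d_i1 = 18.00 cm; m₁ = −d_i1/d_o1 = -0.5000.
d_o2 = 39.2 − (18.00) = 21.20 cm.
Lens 2: 1/d_i2 = 1/(30.0) − 1/(21.20) = -0.01384, so d_i2 = -72.27 cm; m₂ = −d_i2/d_o2 = +3.409.
m = m₁·m₂ = (-0.5000)(+3.409) = -1.70.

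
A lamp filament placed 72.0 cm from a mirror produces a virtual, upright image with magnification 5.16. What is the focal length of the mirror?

m = −d_i/d_o ⇒ d_i = −m·d_o = −(+5.16)·(72.0) = -371.5 cm.
1/f = 1/d_o + 1/d_i = 1/(72.0) + 1/(-371.5) = 0.01120, so f = 89.3 cm.
Since f is positive, the mirror is concave.

f = 89.3 cm (concave)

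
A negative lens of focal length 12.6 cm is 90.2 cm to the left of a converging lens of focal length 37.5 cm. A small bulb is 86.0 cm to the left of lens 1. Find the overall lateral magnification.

m = -0.0752

f₁ = −12.6 cm (diverging).
Lens 1: 1/d_i1 = 1/(-12.6) − 1/(86.0) = -0.09099, so d_i1 = -10.99 cm; m₁ = −d_i1/d_o1 = +0.1278.
d_o2 = 90.2 − (-10.99) = 101.2 cm.
Lens 2: 1/d_i2 = 1/(37.5) − 1/(101.2) = 0.01679, so d_i2 = 59.58 cm; m₂ = −d_i2/d_o2 = -0.5887.
m = m₁·m₂ = (+0.1278)(-0.5887) = -0.0752.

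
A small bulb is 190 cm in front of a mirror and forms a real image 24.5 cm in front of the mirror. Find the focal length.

f = 21.7 cm (concave)

Real image ⇒ d_i = +24.5 cm.
1/f = 1/d_o + 1/d_i = 1/(190) + 1/(24.5) = 0.04608, so f = 21.7 cm.
Since f is positive, the mirror is concave.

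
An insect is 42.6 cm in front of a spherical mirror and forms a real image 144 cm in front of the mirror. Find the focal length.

Real image ⇒ d_i = +144 cm.
1/f = 1/d_o + 1/d_i = 1/(42.6) + 1/(144) = 0.03042, so f = 32.9 cm.
Since f is positive, the spherical mirror is concave.

f = 32.9 cm (concave)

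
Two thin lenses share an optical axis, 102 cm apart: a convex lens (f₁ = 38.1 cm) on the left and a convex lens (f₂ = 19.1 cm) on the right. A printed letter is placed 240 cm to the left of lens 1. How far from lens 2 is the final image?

28.8 cm

Lens 1: 1/d_i1 = 1/f₁ − 1/d_o1 = 1/(38.1) − 1/(240) = 0.02208, so d_i1 = 45.29 cm.
The intermediate image is 45.29 cm to the right of lens 1, which is 102 − (45.29) = 56.71 cm to the left of lens 2, so d_o2 = +56.71 cm.
Lens 2: 1/d_i2 = 1/f₂ − 1/d_o2 = 1/(19.1) − 1/(56.71) = 0.03472, so d_i2 = 28.8 cm.
The final image is real, 28.8 cm to the right of lens 2 (overall magnification ≈ 0.096).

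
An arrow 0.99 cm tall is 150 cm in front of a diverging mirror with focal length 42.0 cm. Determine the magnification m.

m = +0.219

For a diverging mirror, f = -42.0 cm.
1/d_i = 1/f − 1/d_o = 1/(-42.00) − 1/(150) = -0.03048, so d_i = -32.81 cm.
m = −d_i/d_o = −(-32.81)/(150) = +0.219.
The image is virtual, upright and reduced, behind the mirror.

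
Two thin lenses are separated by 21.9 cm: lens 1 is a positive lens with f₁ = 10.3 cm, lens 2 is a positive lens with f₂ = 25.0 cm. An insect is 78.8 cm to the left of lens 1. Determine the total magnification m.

m = -0.251

Lens 1: 1/d_i1 = 1/(10.3) − 1/(78.8) = 0.08440, so d_i1 = 11.85 cm; m₁ = −d_i1/d_o1 = -0.1504.
d_o2 = 21.9 − (11.85) = 10.05 cm.
Lens 2: 1/d_i2 = 1/(25.0) − 1/(10.05) = -0.05950, so d_i2 = -16.81 cm; m₂ = −d_i2/d_o2 = +1.672.
m = m₁·m₂ = (-0.1504)(+1.672) = -0.251.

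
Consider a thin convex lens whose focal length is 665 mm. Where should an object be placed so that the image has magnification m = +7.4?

575 mm

m = −d_i/d_o ⇒ d_i = −m·d_o.
1/f = 1/d_o + 1/d_i = 1/d_o − 1/(m·d_o) = (1 − 1/m)/d_o, so d_o = f(1 − 1/m) = (665.0)(1 − 1/(+7.4)) = 575 mm.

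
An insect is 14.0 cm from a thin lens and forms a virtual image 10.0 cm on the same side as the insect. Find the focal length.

f = -35.0 cm (diverging)

Virtual image ⇒ d_i = −10.0 cm.
1/f = 1/d_o + 1/d_i = 1/(14.0) + 1/(-10.0) = -0.02857, so f = -35.0 cm.
Since f is negative, the thin lens is diverging.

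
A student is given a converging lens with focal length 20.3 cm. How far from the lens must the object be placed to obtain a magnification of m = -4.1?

m = −d_i/d_o ⇒ d_i = −m·d_o.
1/f = 1/d_o + 1/d_i = 1/d_o − 1/(m·d_o) = (1 − 1/m)/d_o, so d_o = f(1 − 1/m) = (20.30)(1 − 1/(-4.1)) = 25.3 cm.

25.3 cm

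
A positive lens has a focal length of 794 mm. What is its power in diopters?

f = 79.4 cm = 0.794 m.
P = 1/f = 1/(0.794 m) = +1.26 D.

P = +1.26 D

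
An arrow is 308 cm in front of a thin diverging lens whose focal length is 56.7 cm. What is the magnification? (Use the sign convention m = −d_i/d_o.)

For a diverging lens, f = -56.7 cm.
1/d_i = 1/f − 1/d_o = 1/(-56.70) − 1/(308) = -0.02088, so d_i = -47.88 cm.
m = −d_i/d_o = −(-47.88)/(308) = +0.155.
The image is virtual, upright and reduced, on the same side as the object.

m = +0.155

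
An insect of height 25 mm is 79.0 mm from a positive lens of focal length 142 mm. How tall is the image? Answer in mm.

56.3 mm

1/d_i = 1/f − 1/d_o = 1/(142.0) − 1/(79.0) = -0.005616, so d_i = -178.1 mm.
m = −d_i/d_o = +2.254.
|h_i| = |m|·h_o = 2.254 × 25 = 56.3 mm. The image is virtual, upright and enlarged, on the same side as the object.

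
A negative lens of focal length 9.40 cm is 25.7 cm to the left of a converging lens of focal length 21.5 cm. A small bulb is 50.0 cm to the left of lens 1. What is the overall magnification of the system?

m = -0.281

f₁ = −9.40 cm (diverging).
Lens 1: 1/d_i1 = 1/(-9.40) − 1/(50.0) = -0.1264, so d_i1 = -7.912 cm; m₁ = −d_i1/d_o1 = +0.1582.
d_o2 = 25.7 − (-7.912) = 33.61 cm.
Lens 2: 1/d_i2 = 1/(21.5) − 1/(33.61) = 0.01676, so d_i2 = 59.67 cm; m₂ = −d_i2/d_o2 = -1.775.
m = m₁·m₂ = (+0.1582)(-1.775) = -0.281.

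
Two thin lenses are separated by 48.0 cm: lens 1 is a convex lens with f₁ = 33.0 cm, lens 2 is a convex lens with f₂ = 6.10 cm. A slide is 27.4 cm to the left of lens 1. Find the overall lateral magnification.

m = -0.177

Lens 1: 1/d_i1 = 1/(33.0) − 1/(27.4) = -0.006193, so d_i1 = -161.5 cm; m₁ = −d_i1/d_o1 = +5.894.
d_o2 = 48.0 − (-161.5) = 209.5 cm.
Lens 2: 1/d_i2 = 1/(6.10) − 1/(209.5) = 0.1592, so d_i2 = 6.283 cm; m₂ = −d_i2/d_o2 = -0.02999.
m = m₁·m₂ = (+5.894)(-0.02999) = -0.177.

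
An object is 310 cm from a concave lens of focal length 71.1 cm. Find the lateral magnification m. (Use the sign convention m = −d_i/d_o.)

m = +0.187

For a concave lens, f = -71.1 cm.
1/d_i = 1/f − 1/d_o = 1/(-71.10) − 1/(310) = -0.01729, so d_i = -57.84 cm.
m = −d_i/d_o = −(-57.84)/(310) = +0.187.
The image is virtual, upright and reduced, on the same side as the object.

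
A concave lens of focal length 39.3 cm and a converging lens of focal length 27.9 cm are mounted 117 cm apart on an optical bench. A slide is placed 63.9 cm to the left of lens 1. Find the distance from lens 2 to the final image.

34.8 cm

Lens 1 is diverging, so f₁ = −39.3 cm.
Lens 1: 1/d_i1 = 1/f₁ − 1/d_o1 = 1/(-39.3) − 1/(63.9) = -0.04109, so d_i1 = -24.33 cm.
The intermediate image is 24.33 cm to the left of lens 1 (virtual), which is 117 − (-24.33) = 141.3 cm to the left of lens 2, so d_o2 = +141.3 cm.
Lens 2: 1/d_i2 = 1/f₂ − 1/d_o2 = 1/(27.9) − 1/(141.3) = 0.02877, so d_i2 = 34.8 cm.
The final image is real, 34.8 cm to the right of lens 2 (overall magnification ≈ -0.094).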